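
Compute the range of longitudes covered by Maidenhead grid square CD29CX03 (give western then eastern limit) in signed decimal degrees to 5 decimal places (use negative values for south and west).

Field C=2, D=3: +2·20° lon, +3·10° lat → SW at lon -140°, lat -60°.
Square 2, 9: +2·2° lon, +9·1° lat → SW at lon -136°, lat -51°.
Subsquare c=2, x=23: +2·0.0833333° lon, +23·0.0416667° lat → SW at lon -135.833°, lat -50.0417°.
Extended square 0, 3: +0·0.00833333° lon, +3·0.00416667° lat → SW at lon -135.833°, lat -50.0292°.
Cell spans 0.00833333° lon × 0.00416667° lat.
west -135.83333, east -135.82500.

-135.83333, -135.82500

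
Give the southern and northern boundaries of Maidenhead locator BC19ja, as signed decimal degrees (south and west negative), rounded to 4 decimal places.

-61.0000, -60.9583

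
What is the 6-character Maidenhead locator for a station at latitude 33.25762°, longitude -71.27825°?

FM43ig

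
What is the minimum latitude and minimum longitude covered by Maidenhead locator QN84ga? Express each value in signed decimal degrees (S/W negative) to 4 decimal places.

44.0000, 156.5000

Field Q=16, N=13: +16·20° lon, +13·10° lat → SW at lon 140°, lat 40°.
Square 8, 4: +8·2° lon, +4·1° lat → SW at lon 156°, lat 44°.
Subsquare g=6, a=0: +6·0.0833333° lon, +0·0.0416667° lat → SW at lon 156.5°, lat 44°.
latitude 44.0000, longitude 156.5000.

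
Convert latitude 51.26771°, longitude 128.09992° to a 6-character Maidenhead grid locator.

Shift to the Maidenhead origin (180°W, 90°S): lon 308.0999, lat 141.2677.
Field: lon ⌊308.0999/20⌋ = 15 → P; lat ⌊141.2677/10⌋ = 14 → O.
Square: lon ⌊8.0999/2⌋ = 4; lat ⌊1.2677/1⌋ = 1.
Subsquare: lon ⌊0.0999/0.0833333⌋ = 1 → b; lat ⌊0.2677/0.0416667⌋ = 6 → g.

PO41bg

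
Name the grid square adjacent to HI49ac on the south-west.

HI39xb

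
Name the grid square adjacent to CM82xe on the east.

Longitude subsquare x = 23; +1 → 24, wraps to 0 = a, carry into square.
Longitude square 8; +1 → 9.
The latitude characters are unchanged.

CM92ae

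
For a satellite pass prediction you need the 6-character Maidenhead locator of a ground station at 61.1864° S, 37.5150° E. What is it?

Shift to the Maidenhead origin (180°W, 90°S): lon 217.5150, lat 28.8136.
Field: 217.5150/20 → 10 → K, 28.8136/10 → 2 → C; chars KC.
Square: 17.5150/2 → 8, 8.8136/1 → 8; chars 88.
Subsquare: 1.5150/0.0833333 → 18 → s, 0.8136/0.0416667 → 19 → t; chars st.

KC88st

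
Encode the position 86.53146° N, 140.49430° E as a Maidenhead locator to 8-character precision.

QR06fm97

Add 180° to longitude and 90° to latitude: 320.49430, 176.53146.
Field: 320.49430/20 → 16 → Q, 176.53146/10 → 17 → R; chars QR.
Square: 0.49430/2 → 0, 6.53146/1 → 6; chars 06.
Subsquare: 0.49430/0.0833333 → 5 → f, 0.53146/0.0416667 → 12 → m; chars fm.
Extended square: 0.07763/0.00833333 → 9, 0.03146/0.00416667 → 7; chars 97.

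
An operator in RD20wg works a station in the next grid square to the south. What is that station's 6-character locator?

Latitude subsquare g = 6; −1 → 5 = f.
The longitude characters are unchanged.

RD20wf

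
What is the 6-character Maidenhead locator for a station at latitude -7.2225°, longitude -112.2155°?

DI32vs

Add 180° to longitude and 90° to latitude: 67.7845, 82.7775.
Field: lon ⌊67.7845/20⌋ = 3 → D; lat ⌊82.7775/10⌋ = 8 → I.
Square: lon ⌊7.7845/2⌋ = 3; lat ⌊2.7775/1⌋ = 2.
Subsquare: lon ⌊1.7845/0.0833333⌋ = 21 → v; lat ⌊0.7775/0.0416667⌋ = 18 → s.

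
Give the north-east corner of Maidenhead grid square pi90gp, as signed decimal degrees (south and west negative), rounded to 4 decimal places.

-9.3333, 138.5833

Field P=15, I=8: +15·20° lon, +8·10° lat → SW at lon 120°, lat -10°.
Square 9, 0: +9·2° lon, +0·1° lat → SW at lon 138°, lat -10°.
Subsquare g=6, p=15: +6·0.0833333° lon, +15·0.0416667° lat → SW at lon 138.5°, lat -9.375°.
Cell spans 0.0833333° lon × 0.0416667° lat. NE corner is SW corner plus one full cell.
latitude -9.3333, longitude 138.5833.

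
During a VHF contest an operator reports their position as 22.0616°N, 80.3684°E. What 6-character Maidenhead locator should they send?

Add 180° to longitude and 90° to latitude: 260.3684, 112.0616.
Field (20°×10°, letters A–R): 260.3684/20 → 13 → N, 112.0616/10 → 11 → L; chars NL.
Square (2°×1°, digits 0–9): 0.3684/2 → 0, 2.0616/1 → 2; chars 02.
Subsquare (5′×2.5′, letters a–x): 0.3684/0.0833333 → 4 → e, 0.0616/0.0416667 → 1 → b; chars eb.

NL02eb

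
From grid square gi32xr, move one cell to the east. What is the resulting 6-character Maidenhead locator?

GI42ar

Longitude subsquare x = 23; +1 → 24, wraps to 0 = a, carry into square.
Longitude square 3; +1 → 4.
The latitude characters are unchanged.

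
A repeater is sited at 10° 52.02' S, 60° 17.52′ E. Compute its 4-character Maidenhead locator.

MH09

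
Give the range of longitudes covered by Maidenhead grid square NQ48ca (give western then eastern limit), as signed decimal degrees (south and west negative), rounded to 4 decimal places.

88.1667, 88.2500

Field N=13, Q=16: +13·20° lon, +16·10° lat → SW at lon 80°, lat 70°.
Square 4, 8: +4·2° lon, +8·1° lat → SW at lon 88°, lat 78°.
Subsquare c=2, a=0: +2·0.0833333° lon, +0·0.0416667° lat → SW at lon 88.1667°, lat 78°.
Cell spans 0.0833333° lon × 0.0416667° lat.
west 88.1667, east 88.2500.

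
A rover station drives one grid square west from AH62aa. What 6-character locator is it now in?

AH52xa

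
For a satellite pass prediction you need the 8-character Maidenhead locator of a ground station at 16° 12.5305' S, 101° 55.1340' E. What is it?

OH03xs09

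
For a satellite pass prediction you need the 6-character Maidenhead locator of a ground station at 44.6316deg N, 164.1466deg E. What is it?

RN24bp

Add 180° to longitude and 90° to latitude: 344.1466, 134.6316.
Field: lon ⌊344.1466/20⌋ = 17 → R; lat ⌊134.6316/10⌋ = 13 → N.
Square: lon ⌊4.1466/2⌋ = 2; lat ⌊4.6316/1⌋ = 4.
Subsquare: lon ⌊0.1466/0.0833333⌋ = 1 → b; lat ⌊0.6316/0.0416667⌋ = 15 → p.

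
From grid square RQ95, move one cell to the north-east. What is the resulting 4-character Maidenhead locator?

Longitude square 9; +1 → 10, wraps to 0, carry into field.
Longitude field R = 17; +1 → 18, wraps to 0 = A, wrapping around the antimeridian.
Latitude square 5; +1 → 6.

AQ06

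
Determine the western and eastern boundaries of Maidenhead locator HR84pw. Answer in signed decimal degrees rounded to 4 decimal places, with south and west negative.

Field H=7, R=17: +7·20° lon, +17·10° lat → SW at lon -40°, lat 80°.
Square 8, 4: +8·2° lon, +4·1° lat → SW at lon -24°, lat 84°.
Subsquare p=15, w=22: +15·0.0833333° lon, +22·0.0416667° lat → SW at lon -22.75°, lat 84.9167°.
Cell spans 0.0833333° lon × 0.0416667° lat.
west -22.7500, east -22.6667.

-22.7500, -22.6667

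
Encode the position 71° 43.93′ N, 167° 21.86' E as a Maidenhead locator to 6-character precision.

RQ31qr

Offset from 180°W / 90°S: lon 347.3643°, lat 161.7322°.
Field (20°×10°, letters A–R): 347.3643/20 → 17 → R, 161.7322/10 → 16 → Q; chars RQ.
Square (2°×1°, digits 0–9): 7.3643/2 → 3, 1.7322/1 → 1; chars 31.
Subsquare (5′×2.5′, letters a–x): 1.3643/0.0833333 → 16 → q, 0.7322/0.0416667 → 17 → r; chars qr.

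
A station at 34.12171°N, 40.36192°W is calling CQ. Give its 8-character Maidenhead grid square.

GM94tc69

Shift to the Maidenhead origin (180°W, 90°S): lon 139.63808, lat 124.12171.
Field (20°×10°, letters A–R): 139.63808/20 → 6 → G, 124.12171/10 → 12 → M; chars GM.
Square (2°×1°, digits 0–9): 19.63808/2 → 9, 4.12171/1 → 4; chars 94.
Subsquare (5′×2.5′, letters a–x): 1.63808/0.0833333 → 19 → t, 0.12171/0.0416667 → 2 → c; chars tc.
Extended square (30″×15″, digits 0–9): 0.05475/0.00833333 → 6, 0.03838/0.00416667 → 9; chars 69.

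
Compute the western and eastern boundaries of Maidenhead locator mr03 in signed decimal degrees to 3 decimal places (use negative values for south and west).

60.000, 62.000

Field M=12, R=17: +12·20° lon, +17·10° lat → SW at lon 60°, lat 80°.
Square 0, 3: +0·2° lon, +3·1° lat → SW at lon 60°, lat 83°.
Cell spans 2° lon × 1° lat.
west 60.000, east 62.000.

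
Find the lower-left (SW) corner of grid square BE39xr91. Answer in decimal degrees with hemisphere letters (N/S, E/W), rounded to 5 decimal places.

Field B=1, E=4: +1·20° lon, +4·10° lat → SW at lon -160°, lat -50°.
Square 3, 9: +3·2° lon, +9·1° lat → SW at lon -154°, lat -41°.
Subsquare x=23, r=17: +23·0.0833333° lon, +17·0.0416667° lat → SW at lon -152.083°, lat -40.2917°.
Extended square 9, 1: +9·0.00833333° lon, +1·0.00416667° lat → SW at lon -152.008°, lat -40.2875°.
latitude 40.28750° S, longitude 152.00833° W.

40.28750° S, 152.00833° W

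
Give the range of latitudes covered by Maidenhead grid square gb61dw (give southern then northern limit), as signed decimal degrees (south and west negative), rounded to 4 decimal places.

-78.0833, -78.0417

Field G=6, B=1: +6·20° lon, +1·10° lat → SW at lon -60°, lat -80°.
Square 6, 1: +6·2° lon, +1·1° lat → SW at lon -48°, lat -79°.
Subsquare d=3, w=22: +3·0.0833333° lon, +22·0.0416667° lat → SW at lon -47.75°, lat -78.0833°.
Cell spans 0.0833333° lon × 0.0416667° lat.
south -78.0833, north -78.0417.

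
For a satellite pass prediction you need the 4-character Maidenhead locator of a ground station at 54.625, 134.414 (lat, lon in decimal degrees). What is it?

PO74

Shift to the Maidenhead origin (180°W, 90°S): lon 314.41, lat 144.62.
Field: lon ⌊314.41/20⌋ = 15 → P; lat ⌊144.62/10⌋ = 14 → O.
Square: lon ⌊14.41/2⌋ = 7; lat ⌊4.62/1⌋ = 4.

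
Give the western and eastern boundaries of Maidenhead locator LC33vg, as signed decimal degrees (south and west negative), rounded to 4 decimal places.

47.7500, 47.8333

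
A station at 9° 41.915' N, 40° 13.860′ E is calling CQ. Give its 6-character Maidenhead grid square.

LJ09cq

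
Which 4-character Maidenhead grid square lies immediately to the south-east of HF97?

Longitude square 9; +1 → 10, wraps to 0, carry into field.
Longitude field H = 7; +1 → 8 = I.
Latitude square 7; −1 → 6.

IF06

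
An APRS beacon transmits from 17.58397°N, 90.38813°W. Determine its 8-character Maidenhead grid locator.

Shift to the Maidenhead origin (180°W, 90°S): lon 89.61187, lat 107.58397.
Field: 89.61187/20 → 4 → E, 107.58397/10 → 10 → K; chars EK.
Square: 9.61187/2 → 4, 7.58397/1 → 7; chars 47.
Subsquare: 1.61187/0.0833333 → 19 → t, 0.58397/0.0416667 → 14 → o; chars to.
Extended square: 0.02854/0.00833333 → 3, 0.00064/0.00416667 → 0; chars 30.

EK47to30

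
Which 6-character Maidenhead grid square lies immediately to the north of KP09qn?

Latitude subsquare n = 13; +1 → 14 = o.
The longitude characters are unchanged.

KP09qo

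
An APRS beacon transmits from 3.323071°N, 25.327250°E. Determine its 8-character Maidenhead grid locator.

KJ23ph97

Add 180° to longitude and 90° to latitude: 205.32725, 93.32307.
Field: 205.32725/20 → 10 → K, 93.32307/10 → 9 → J; chars KJ.
Square: 5.32725/2 → 2, 3.32307/1 → 3; chars 23.
Subsquare: 1.32725/0.0833333 → 15 → p, 0.32307/0.0416667 → 7 → h; chars ph.
Extended square: 0.07725/0.00833333 → 9, 0.03140/0.00416667 → 7; chars 97.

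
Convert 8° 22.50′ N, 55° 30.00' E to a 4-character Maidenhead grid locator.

LJ78

Offset from 180°W / 90°S: lon 235.50°, lat 98.38°.
Field: lon ⌊235.50/20⌋ = 11 → L; lat ⌊98.38/10⌋ = 9 → J.
Square: lon ⌊15.50/2⌋ = 7; lat ⌊8.38/1⌋ = 8.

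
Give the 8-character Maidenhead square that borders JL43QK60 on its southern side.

JL43qj69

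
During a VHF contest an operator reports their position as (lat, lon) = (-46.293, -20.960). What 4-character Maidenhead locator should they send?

HE93

Add 180° to longitude and 90° to latitude: 159.04, 43.71.
Field: 159.04/20 → 7 → H, 43.71/10 → 4 → E; chars HE.
Square: 19.04/2 → 9, 3.71/1 → 3; chars 93.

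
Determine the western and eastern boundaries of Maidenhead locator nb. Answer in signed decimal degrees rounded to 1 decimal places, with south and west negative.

Field N=13, B=1: +13·20° lon, +1·10° lat → SW at lon 80°, lat -80°.
Cell spans 20° lon × 10° lat.
west 80.0, east 100.0.

80.0, 100.0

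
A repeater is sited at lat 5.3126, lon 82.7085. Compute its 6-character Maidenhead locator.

NJ15ih

Offset from 180°W / 90°S: lon 262.7085°, lat 95.3126°.
Field: 262.7085/20 → 13 → N, 95.3126/10 → 9 → J; chars NJ.
Square: 2.7085/2 → 1, 5.3126/1 → 5; chars 15.
Subsquare: 0.7085/0.0833333 → 8 → i, 0.3126/0.0416667 → 7 → h; chars ih.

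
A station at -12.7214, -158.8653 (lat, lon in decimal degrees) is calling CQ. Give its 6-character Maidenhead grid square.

BH07ng

Offset from 180°W / 90°S: lon 21.1347°, lat 77.2786°.
Field (20°×10°, letters A–R): 21.1347/20 → 1 → B, 77.2786/10 → 7 → H; chars BH.
Square (2°×1°, digits 0–9): 1.1347/2 → 0, 7.2786/1 → 7; chars 07.
Subsquare (5′×2.5′, letters a–x): 1.1347/0.0833333 → 13 → n, 0.2786/0.0416667 → 6 → g; chars ng.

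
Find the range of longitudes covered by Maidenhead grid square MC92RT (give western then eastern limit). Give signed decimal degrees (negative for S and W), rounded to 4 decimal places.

79.4167, 79.5000

Field M=12, C=2: +12·20° lon, +2·10° lat → SW at lon 60°, lat -70°.
Square 9, 2: +9·2° lon, +2·1° lat → SW at lon 78°, lat -68°.
Subsquare r=17, t=19: +17·0.0833333° lon, +19·0.0416667° lat → SW at lon 79.4167°, lat -67.2083°.
Cell spans 0.0833333° lon × 0.0416667° lat.
west 79.4167, east 79.5000.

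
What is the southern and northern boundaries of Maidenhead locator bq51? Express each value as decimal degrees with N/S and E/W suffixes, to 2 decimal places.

71.00° N, 72.00° N

Field B=1, Q=16: +1·20° lon, +16·10° lat → SW at lon -160°, lat 70°.
Square 5, 1: +5·2° lon, +1·1° lat → SW at lon -150°, lat 71°.
Cell spans 2° lon × 1° lat.
south 71.00° N, north 72.00° N.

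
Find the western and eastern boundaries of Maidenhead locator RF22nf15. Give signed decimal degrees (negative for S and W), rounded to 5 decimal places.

165.09167, 165.10000

Field R=17, F=5: +17·20° lon, +5·10° lat → SW at lon 160°, lat -40°.
Square 2, 2: +2·2° lon, +2·1° lat → SW at lon 164°, lat -38°.
Subsquare n=13, f=5: +13·0.0833333° lon, +5·0.0416667° lat → SW at lon 165.083°, lat -37.7917°.
Extended square 1, 5: +1·0.00833333° lon, +5·0.00416667° lat → SW at lon 165.092°, lat -37.7708°.
Cell spans 0.00833333° lon × 0.00416667° lat.
west 165.09167, east 165.10000.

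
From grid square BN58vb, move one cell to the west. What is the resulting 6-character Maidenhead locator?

BN58ub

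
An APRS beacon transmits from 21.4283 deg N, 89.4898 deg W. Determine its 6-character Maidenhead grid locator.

EL51gk

Shift to the Maidenhead origin (180°W, 90°S): lon 90.5102, lat 111.4283.
Field: 90.5102/20 → 4 → E, 111.4283/10 → 11 → L; chars EL.
Square: 10.5102/2 → 5, 1.4283/1 → 1; chars 51.
Subsquare: 0.5102/0.0833333 → 6 → g, 0.4283/0.0416667 → 10 → k; chars gk.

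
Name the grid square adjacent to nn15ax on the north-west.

Longitude subsquare a = 0; −1 → -1, wraps to 23 = x, carry into square.
Longitude square 1; −1 → 0.
Latitude subsquare x = 23; +1 → 24, wraps to 0 = a, carry into square.
Latitude square 5; +1 → 6.

NN06xa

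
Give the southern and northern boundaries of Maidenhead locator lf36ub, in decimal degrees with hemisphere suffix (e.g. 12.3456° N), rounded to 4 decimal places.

33.9583° S, 33.9167° S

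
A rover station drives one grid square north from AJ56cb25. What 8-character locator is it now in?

AJ56cb26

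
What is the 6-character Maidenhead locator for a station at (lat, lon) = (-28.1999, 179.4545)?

RG91rt

Offset from 180°W / 90°S: lon 359.4545°, lat 61.8001°.
Field: lon ⌊359.4545/20⌋ = 17 → R; lat ⌊61.8001/10⌋ = 6 → G.
Square: lon ⌊19.4545/2⌋ = 9; lat ⌊1.8001/1⌋ = 1.
Subsquare: lon ⌊1.4545/0.0833333⌋ = 17 → r; lat ⌊0.8001/0.0416667⌋ = 19 → t.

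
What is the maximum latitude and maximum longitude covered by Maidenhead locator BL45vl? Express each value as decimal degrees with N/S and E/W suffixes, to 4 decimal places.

Field B=1, L=11: +1·20° lon, +11·10° lat → SW at lon -160°, lat 20°.
Square 4, 5: +4·2° lon, +5·1° lat → SW at lon -152°, lat 25°.
Subsquare v=21, l=11: +21·0.0833333° lon, +11·0.0416667° lat → SW at lon -150.25°, lat 25.4583°.
Cell spans 0.0833333° lon × 0.0416667° lat. NE corner is SW corner plus one full cell.
latitude 25.5000° N, longitude 150.1667° W.

25.5000° N, 150.1667° W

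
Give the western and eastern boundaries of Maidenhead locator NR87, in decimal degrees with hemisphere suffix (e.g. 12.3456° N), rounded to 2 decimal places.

Field N=13, R=17: +13·20° lon, +17·10° lat → SW at lon 80°, lat 80°.
Square 8, 7: +8·2° lon, +7·1° lat → SW at lon 96°, lat 87°.
Cell spans 2° lon × 1° lat.
west 96.00° E, east 98.00° E.

96.00° E, 98.00° E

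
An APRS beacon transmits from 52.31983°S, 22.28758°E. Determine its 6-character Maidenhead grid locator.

KD17dq

Shift to the Maidenhead origin (180°W, 90°S): lon 202.2876, lat 37.6802.
Field: 202.2876/20 → 10 → K, 37.6802/10 → 3 → D; chars KD.
Square: 2.2876/2 → 1, 7.6802/1 → 7; chars 17.
Subsquare: 0.2876/0.0833333 → 3 → d, 0.6802/0.0416667 → 16 → q; chars dq.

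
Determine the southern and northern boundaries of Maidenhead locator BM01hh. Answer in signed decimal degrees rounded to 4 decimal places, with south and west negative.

31.2917, 31.3333

Field B=1, M=12: +1·20° lon, +12·10° lat → SW at lon -160°, lat 30°.
Square 0, 1: +0·2° lon, +1·1° lat → SW at lon -160°, lat 31°.
Subsquare h=7, h=7: +7·0.0833333° lon, +7·0.0416667° lat → SW at lon -159.417°, lat 31.2917°.
Cell spans 0.0833333° lon × 0.0416667° lat.
south 31.2917, north 31.3333.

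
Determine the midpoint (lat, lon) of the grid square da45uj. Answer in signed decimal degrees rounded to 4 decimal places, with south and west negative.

-84.6042, -110.2917

Field D=3, A=0: +3·20° lon, +0·10° lat → SW at lon -120°, lat -90°.
Square 4, 5: +4·2° lon, +5·1° lat → SW at lon -112°, lat -85°.
Subsquare u=20, j=9: +20·0.0833333° lon, +9·0.0416667° lat → SW at lon -110.333°, lat -84.625°.
Cell spans 0.0833333° lon × 0.0416667° lat. Centre is SW corner plus half of each.
latitude -84.6042, longitude -110.2917.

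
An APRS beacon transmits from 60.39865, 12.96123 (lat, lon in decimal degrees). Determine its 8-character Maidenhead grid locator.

JP60lj55

Offset from 180°W / 90°S: lon 192.96123°, lat 150.39865°.
Field (20°×10°, letters A–R): lon ⌊192.96123/20⌋ = 9 → J; lat ⌊150.39865/10⌋ = 15 → P.
Square (2°×1°, digits 0–9): lon ⌊12.96123/2⌋ = 6; lat ⌊0.39865/1⌋ = 0.
Subsquare (5′×2.5′, letters a–x): lon ⌊0.96123/0.0833333⌋ = 11 → l; lat ⌊0.39865/0.0416667⌋ = 9 → j.
Extended square (30″×15″, digits 0–9): lon ⌊0.04456/0.00833333⌋ = 5; lat ⌊0.02365/0.00416667⌋ = 5.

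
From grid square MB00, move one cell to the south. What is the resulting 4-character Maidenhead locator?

Latitude square 0; −1 → -1, wraps to 9, carry into field.
Latitude field B = 1; −1 → 0 = A.
The longitude characters are unchanged.

MA09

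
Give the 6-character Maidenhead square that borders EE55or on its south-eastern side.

Longitude subsquare o = 14; +1 → 15 = p.
Latitude subsquare r = 17; −1 → 16 = q.

EE55pq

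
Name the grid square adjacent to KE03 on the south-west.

JE92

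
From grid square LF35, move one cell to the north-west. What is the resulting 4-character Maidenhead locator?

LF26

Longitude square 3; −1 → 2.
Latitude square 5; +1 → 6.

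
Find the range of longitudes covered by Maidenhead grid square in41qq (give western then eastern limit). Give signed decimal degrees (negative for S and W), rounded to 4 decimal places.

Field I=8, N=13: +8·20° lon, +13·10° lat → SW at lon -20°, lat 40°.
Square 4, 1: +4·2° lon, +1·1° lat → SW at lon -12°, lat 41°.
Subsquare q=16, q=16: +16·0.0833333° lon, +16·0.0416667° lat → SW at lon -10.6667°, lat 41.6667°.
Cell spans 0.0833333° lon × 0.0416667° lat.
west -10.6667, east -10.5833.

-10.6667, -10.5833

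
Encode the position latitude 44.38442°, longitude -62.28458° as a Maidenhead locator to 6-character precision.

Add 180° to longitude and 90° to latitude: 117.7154, 134.3844.
Field: 117.7154/20 → 5 → F, 134.3844/10 → 13 → N; chars FN.
Square: 17.7154/2 → 8, 4.3844/1 → 4; chars 84.
Subsquare: 1.7154/0.0833333 → 20 → u, 0.3844/0.0416667 → 9 → j; chars uj.

FN84uj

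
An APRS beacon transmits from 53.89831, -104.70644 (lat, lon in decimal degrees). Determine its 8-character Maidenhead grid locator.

DO73pv55

Add 180° to longitude and 90° to latitude: 75.29356, 143.89831.
Field: 75.29356/20 → 3 → D, 143.89831/10 → 14 → O; chars DO.
Square: 15.29356/2 → 7, 3.89831/1 → 3; chars 73.
Subsquare: 1.29356/0.0833333 → 15 → p, 0.89831/0.0416667 → 21 → v; chars pv.
Extended square: 0.04356/0.00833333 → 5, 0.02331/0.00416667 → 5; chars 55.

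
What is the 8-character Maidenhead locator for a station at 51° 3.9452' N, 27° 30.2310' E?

KO31sb05

Add 180° to longitude and 90° to latitude: 207.50385, 141.06575.
Field: lon ⌊207.50385/20⌋ = 10 → K; lat ⌊141.06575/10⌋ = 14 → O.
Square: lon ⌊7.50385/2⌋ = 3; lat ⌊1.06575/1⌋ = 1.
Subsquare: lon ⌊1.50385/0.0833333⌋ = 18 → s; lat ⌊0.06575/0.0416667⌋ = 1 → b.
Extended square: lon ⌊0.00385/0.00833333⌋ = 0; lat ⌊0.02409/0.00416667⌋ = 5.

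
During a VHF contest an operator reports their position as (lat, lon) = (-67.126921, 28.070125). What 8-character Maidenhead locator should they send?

KC42au89

Shift to the Maidenhead origin (180°W, 90°S): lon 208.07012, lat 22.87308.
Field: lon ⌊208.07012/20⌋ = 10 → K; lat ⌊22.87308/10⌋ = 2 → C.
Square: lon ⌊8.07012/2⌋ = 4; lat ⌊2.87308/1⌋ = 2.
Subsquare: lon ⌊0.07012/0.0833333⌋ = 0 → a; lat ⌊0.87308/0.0416667⌋ = 20 → u.
Extended square: lon ⌊0.07012/0.00833333⌋ = 8; lat ⌊0.03975/0.00416667⌋ = 9.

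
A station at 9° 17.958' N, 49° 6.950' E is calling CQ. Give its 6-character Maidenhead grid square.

Add 180° to longitude and 90° to latitude: 229.1158, 99.2993.
Field: lon ⌊229.1158/20⌋ = 11 → L; lat ⌊99.2993/10⌋ = 9 → J.
Square: lon ⌊9.1158/2⌋ = 4; lat ⌊9.2993/1⌋ = 9.
Subsquare: lon ⌊1.1158/0.0833333⌋ = 13 → n; lat ⌊0.2993/0.0416667⌋ = 7 → h.

LJ49nh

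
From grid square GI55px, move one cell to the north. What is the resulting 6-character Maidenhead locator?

GI56pa

Latitude subsquare x = 23; +1 → 24, wraps to 0 = a, carry into square.
Latitude square 5; +1 → 6.
The longitude characters are unchanged.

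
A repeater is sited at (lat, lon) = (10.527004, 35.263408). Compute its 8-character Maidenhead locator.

KK70pm16

Offset from 180°W / 90°S: lon 215.26341°, lat 100.52700°.
Field (20°×10°, letters A–R): 215.26341/20 → 10 → K, 100.52700/10 → 10 → K; chars KK.
Square (2°×1°, digits 0–9): 15.26341/2 → 7, 0.52700/1 → 0; chars 70.
Subsquare (5′×2.5′, letters a–x): 1.26341/0.0833333 → 15 → p, 0.52700/0.0416667 → 12 → m; chars pm.
Extended square (30″×15″, digits 0–9): 0.01341/0.00833333 → 1, 0.02700/0.00416667 → 6; chars 16.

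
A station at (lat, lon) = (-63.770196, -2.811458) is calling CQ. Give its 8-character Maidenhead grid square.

Shift to the Maidenhead origin (180°W, 90°S): lon 177.18854, lat 26.22980.
Field (20°×10°, letters A–R): 177.18854/20 → 8 → I, 26.22980/10 → 2 → C; chars IC.
Square (2°×1°, digits 0–9): 17.18854/2 → 8, 6.22980/1 → 6; chars 86.
Subsquare (5′×2.5′, letters a–x): 1.18854/0.0833333 → 14 → o, 0.22980/0.0416667 → 5 → f; chars of.
Extended square (30″×15″, digits 0–9): 0.02188/0.00833333 → 2, 0.02147/0.00416667 → 5; chars 25.

IC86of25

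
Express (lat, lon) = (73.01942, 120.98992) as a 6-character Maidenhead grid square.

PQ03la

Offset from 180°W / 90°S: lon 300.9899°, lat 163.0194°.
Field: 300.9899/20 → 15 → P, 163.0194/10 → 16 → Q; chars PQ.
Square: 0.9899/2 → 0, 3.0194/1 → 3; chars 03.
Subsquare: 0.9899/0.0833333 → 11 → l, 0.0194/0.0416667 → 0 → a; chars la.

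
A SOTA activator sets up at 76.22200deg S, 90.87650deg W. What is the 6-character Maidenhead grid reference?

EB43ns

Offset from 180°W / 90°S: lon 89.1235°, lat 13.7780°.
Field: 89.1235/20 → 4 → E, 13.7780/10 → 1 → B; chars EB.
Square: 9.1235/2 → 4, 3.7780/1 → 3; chars 43.
Subsquare: 1.1235/0.0833333 → 13 → n, 0.7780/0.0416667 → 18 → s; chars ns.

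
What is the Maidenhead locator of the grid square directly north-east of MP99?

NQ00

Longitude square 9; +1 → 10, wraps to 0, carry into field.
Longitude field M = 12; +1 → 13 = N.
Latitude square 9; +1 → 10, wraps to 0, carry into field.
Latitude field P = 15; +1 → 16 = Q.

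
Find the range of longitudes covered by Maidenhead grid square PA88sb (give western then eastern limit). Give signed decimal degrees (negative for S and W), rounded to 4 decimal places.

137.5000, 137.5833

Field P=15, A=0: +15·20° lon, +0·10° lat → SW at lon 120°, lat -90°.
Square 8, 8: +8·2° lon, +8·1° lat → SW at lon 136°, lat -82°.
Subsquare s=18, b=1: +18·0.0833333° lon, +1·0.0416667° lat → SW at lon 137.5°, lat -81.9583°.
Cell spans 0.0833333° lon × 0.0416667° lat.
west 137.5000, east 137.5833.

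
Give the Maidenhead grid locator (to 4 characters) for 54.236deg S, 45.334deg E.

LD25

Offset from 180°W / 90°S: lon 225.33°, lat 35.76°.
Field: 225.33/20 → 11 → L, 35.76/10 → 3 → D; chars LD.
Square: 5.33/2 → 2, 5.76/1 → 5; chars 25.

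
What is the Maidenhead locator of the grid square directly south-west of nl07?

Longitude square 0; −1 → -1, wraps to 9, carry into field.
Longitude field N = 13; −1 → 12 = M.
Latitude square 7; −1 → 6.

ML96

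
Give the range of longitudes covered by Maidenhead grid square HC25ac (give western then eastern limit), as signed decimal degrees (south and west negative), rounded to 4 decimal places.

Field H=7, C=2: +7·20° lon, +2·10° lat → SW at lon -40°, lat -70°.
Square 2, 5: +2·2° lon, +5·1° lat → SW at lon -36°, lat -65°.
Subsquare a=0, c=2: +0·0.0833333° lon, +2·0.0416667° lat → SW at lon -36°, lat -64.9167°.
Cell spans 0.0833333° lon × 0.0416667° lat.
west -36.0000, east -35.9167.

-36.0000, -35.9167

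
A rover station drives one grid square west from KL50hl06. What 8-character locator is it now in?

KL50gl96

Longitude extended square 0; −1 → -1, wraps to 9, carry into subsquare.
Longitude subsquare h = 7; −1 → 6 = g.
The latitude characters are unchanged.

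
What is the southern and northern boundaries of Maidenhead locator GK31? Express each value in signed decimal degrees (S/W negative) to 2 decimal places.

11.00, 12.00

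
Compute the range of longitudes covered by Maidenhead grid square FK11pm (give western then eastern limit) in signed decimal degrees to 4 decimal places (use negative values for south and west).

-76.7500, -76.6667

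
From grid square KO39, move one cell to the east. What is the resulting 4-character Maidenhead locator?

KO49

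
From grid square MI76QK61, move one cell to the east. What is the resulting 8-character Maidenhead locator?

MI76qk71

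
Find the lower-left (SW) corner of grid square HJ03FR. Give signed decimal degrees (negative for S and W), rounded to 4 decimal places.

3.7083, -39.5833

Field H=7, J=9: +7·20° lon, +9·10° lat → SW at lon -40°, lat 0°.
Square 0, 3: +0·2° lon, +3·1° lat → SW at lon -40°, lat 3°.
Subsquare f=5, r=17: +5·0.0833333° lon, +17·0.0416667° lat → SW at lon -39.5833°, lat 3.70833°.
latitude 3.7083, longitude -39.5833.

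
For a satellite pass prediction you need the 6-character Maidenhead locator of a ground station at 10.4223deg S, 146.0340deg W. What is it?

Offset from 180°W / 90°S: lon 33.9660°, lat 79.5777°.
Field: lon ⌊33.9660/20⌋ = 1 → B; lat ⌊79.5777/10⌋ = 7 → H.
Square: lon ⌊13.9660/2⌋ = 6; lat ⌊9.5777/1⌋ = 9.
Subsquare: lon ⌊1.9660/0.0833333⌋ = 23 → x; lat ⌊0.5777/0.0416667⌋ = 13 → n.

BH69xn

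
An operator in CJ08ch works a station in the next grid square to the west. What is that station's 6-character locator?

CJ08bh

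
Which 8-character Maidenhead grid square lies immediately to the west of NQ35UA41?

Longitude extended square 4; −1 → 3.
The latitude characters are unchanged.

NQ35ua31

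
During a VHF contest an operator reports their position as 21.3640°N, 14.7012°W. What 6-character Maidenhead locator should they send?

Add 180° to longitude and 90° to latitude: 165.2988, 111.3640.
Field: 165.2988/20 → 8 → I, 111.3640/10 → 11 → L; chars IL.
Square: 5.2988/2 → 2, 1.3640/1 → 1; chars 21.
Subsquare: 1.2988/0.0833333 → 15 → p, 0.3640/0.0416667 → 8 → i; chars pi.

IL21pi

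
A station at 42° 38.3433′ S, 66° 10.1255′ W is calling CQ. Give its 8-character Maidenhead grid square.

FE67vi96

Offset from 180°W / 90°S: lon 113.83124°, lat 47.36095°.
Field: 113.83124/20 → 5 → F, 47.36095/10 → 4 → E; chars FE.
Square: 13.83124/2 → 6, 7.36095/1 → 7; chars 67.
Subsquare: 1.83124/0.0833333 → 21 → v, 0.36095/0.0416667 → 8 → i; chars vi.
Extended square: 0.08124/0.00833333 → 9, 0.02761/0.00416667 → 6; chars 96.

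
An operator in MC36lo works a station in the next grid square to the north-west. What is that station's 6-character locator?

MC36kp

Longitude subsquare l = 11; −1 → 10 = k.
Latitude subsquare o = 14; +1 → 15 = p.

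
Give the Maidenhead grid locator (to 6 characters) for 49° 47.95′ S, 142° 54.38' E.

QE10ke

Add 180° to longitude and 90° to latitude: 322.9063, 40.2008.
Field: lon ⌊322.9063/20⌋ = 16 → Q; lat ⌊40.2008/10⌋ = 4 → E.
Square: lon ⌊2.9063/2⌋ = 1; lat ⌊0.2008/1⌋ = 0.
Subsquare: lon ⌊0.9063/0.0833333⌋ = 10 → k; lat ⌊0.2008/0.0416667⌋ = 4 → e.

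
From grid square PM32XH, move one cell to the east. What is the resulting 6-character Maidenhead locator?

PM42ah

Longitude subsquare x = 23; +1 → 24, wraps to 0 = a, carry into square.
Longitude square 3; +1 → 4.
The latitude characters are unchanged.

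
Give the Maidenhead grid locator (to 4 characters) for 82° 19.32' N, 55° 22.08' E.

LR72

Add 180° to longitude and 90° to latitude: 235.37, 172.32.
Field: lon ⌊235.37/20⌋ = 11 → L; lat ⌊172.32/10⌋ = 17 → R.
Square: lon ⌊15.37/2⌋ = 7; lat ⌊2.32/1⌋ = 2.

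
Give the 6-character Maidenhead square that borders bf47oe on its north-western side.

BF47nf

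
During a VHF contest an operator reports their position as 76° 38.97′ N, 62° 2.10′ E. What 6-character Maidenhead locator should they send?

MQ16ap

Shift to the Maidenhead origin (180°W, 90°S): lon 242.0350, lat 166.6495.
Field: lon ⌊242.0350/20⌋ = 12 → M; lat ⌊166.6495/10⌋ = 16 → Q.
Square: lon ⌊2.0350/2⌋ = 1; lat ⌊6.6495/1⌋ = 6.
Subsquare: lon ⌊0.0350/0.0833333⌋ = 0 → a; lat ⌊0.6495/0.0416667⌋ = 15 → p.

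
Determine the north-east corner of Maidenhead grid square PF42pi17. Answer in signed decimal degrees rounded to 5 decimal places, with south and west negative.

Field P=15, F=5: +15·20° lon, +5·10° lat → SW at lon 120°, lat -40°.
Square 4, 2: +4·2° lon, +2·1° lat → SW at lon 128°, lat -38°.
Subsquare p=15, i=8: +15·0.0833333° lon, +8·0.0416667° lat → SW at lon 129.25°, lat -37.6667°.
Extended square 1, 7: +1·0.00833333° lon, +7·0.00416667° lat → SW at lon 129.258°, lat -37.6375°.
Cell spans 0.00833333° lon × 0.00416667° lat. NE corner is SW corner plus one full cell.
latitude -37.63333, longitude 129.26667.

-37.63333, 129.26667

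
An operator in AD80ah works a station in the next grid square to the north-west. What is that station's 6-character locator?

AD70xi

Longitude subsquare a = 0; −1 → -1, wraps to 23 = x, carry into square.
Longitude square 8; −1 → 7.
Latitude subsquare h = 7; +1 → 8 = i.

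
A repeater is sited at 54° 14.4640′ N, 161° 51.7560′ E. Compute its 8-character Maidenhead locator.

RO04wf37

Offset from 180°W / 90°S: lon 341.86260°, lat 144.24107°.
Field (20°×10°, letters A–R): 341.86260/20 → 17 → R, 144.24107/10 → 14 → O; chars RO.
Square (2°×1°, digits 0–9): 1.86260/2 → 0, 4.24107/1 → 4; chars 04.
Subsquare (5′×2.5′, letters a–x): 1.86260/0.0833333 → 22 → w, 0.24107/0.0416667 → 5 → f; chars wf.
Extended square (30″×15″, digits 0–9): 0.02927/0.00833333 → 3, 0.03273/0.00416667 → 7; chars 37.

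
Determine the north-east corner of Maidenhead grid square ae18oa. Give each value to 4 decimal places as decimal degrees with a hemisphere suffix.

41.9583° S, 176.7500° W

Field A=0, E=4: +0·20° lon, +4·10° lat → SW at lon -180°, lat -50°.
Square 1, 8: +1·2° lon, +8·1° lat → SW at lon -178°, lat -42°.
Subsquare o=14, a=0: +14·0.0833333° lon, +0·0.0416667° lat → SW at lon -176.833°, lat -42°.
Cell spans 0.0833333° lon × 0.0416667° lat. NE corner is SW corner plus one full cell.
latitude 41.9583° S, longitude 176.7500° W.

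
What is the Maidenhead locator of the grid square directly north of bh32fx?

Latitude subsquare x = 23; +1 → 24, wraps to 0 = a, carry into square.
Latitude square 2; +1 → 3.
The longitude characters are unchanged.

BH33fa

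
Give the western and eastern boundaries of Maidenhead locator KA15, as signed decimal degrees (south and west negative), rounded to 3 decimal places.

Field K=10, A=0: +10·20° lon, +0·10° lat → SW at lon 20°, lat -90°.
Square 1, 5: +1·2° lon, +5·1° lat → SW at lon 22°, lat -85°.
Cell spans 2° lon × 1° lat.
west 22.000, east 24.000.

22.000, 24.000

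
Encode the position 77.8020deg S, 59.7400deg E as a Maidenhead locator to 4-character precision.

Offset from 180°W / 90°S: lon 239.74°, lat 12.20°.
Field: 239.74/20 → 11 → L, 12.20/10 → 1 → B; chars LB.
Square: 19.74/2 → 9, 2.20/1 → 2; chars 92.

LB92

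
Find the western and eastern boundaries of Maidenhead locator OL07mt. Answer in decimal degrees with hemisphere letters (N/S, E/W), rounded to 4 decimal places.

Field O=14, L=11: +14·20° lon, +11·10° lat → SW at lon 100°, lat 20°.
Square 0, 7: +0·2° lon, +7·1° lat → SW at lon 100°, lat 27°.
Subsquare m=12, t=19: +12·0.0833333° lon, +19·0.0416667° lat → SW at lon 101°, lat 27.7917°.
Cell spans 0.0833333° lon × 0.0416667° lat.
west 101.0000° E, east 101.0833° E.

101.0000° E, 101.0833° E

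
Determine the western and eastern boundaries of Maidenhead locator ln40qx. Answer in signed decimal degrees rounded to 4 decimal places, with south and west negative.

Field L=11, N=13: +11·20° lon, +13·10° lat → SW at lon 40°, lat 40°.
Square 4, 0: +4·2° lon, +0·1° lat → SW at lon 48°, lat 40°.
Subsquare q=16, x=23: +16·0.0833333° lon, +23·0.0416667° lat → SW at lon 49.3333°, lat 40.9583°.
Cell spans 0.0833333° lon × 0.0416667° lat.
west 49.3333, east 49.4167.

49.3333, 49.4167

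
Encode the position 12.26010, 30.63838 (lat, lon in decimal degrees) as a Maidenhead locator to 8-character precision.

KK52hg62

Offset from 180°W / 90°S: lon 210.63838°, lat 102.26010°.
Field: lon ⌊210.63838/20⌋ = 10 → K; lat ⌊102.26010/10⌋ = 10 → K.
Square: lon ⌊10.63838/2⌋ = 5; lat ⌊2.26010/1⌋ = 2.
Subsquare: lon ⌊0.63838/0.0833333⌋ = 7 → h; lat ⌊0.26010/0.0416667⌋ = 6 → g.
Extended square: lon ⌊0.05505/0.00833333⌋ = 6; lat ⌊0.01010/0.00416667⌋ = 2.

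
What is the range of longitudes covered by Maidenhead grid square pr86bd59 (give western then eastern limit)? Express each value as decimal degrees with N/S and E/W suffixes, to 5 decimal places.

136.12500° E, 136.13333° E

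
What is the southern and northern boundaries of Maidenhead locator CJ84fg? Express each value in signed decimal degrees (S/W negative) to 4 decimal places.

4.2500, 4.2917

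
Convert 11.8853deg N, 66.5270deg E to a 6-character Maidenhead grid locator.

Shift to the Maidenhead origin (180°W, 90°S): lon 246.5270, lat 101.8853.
Field: 246.5270/20 → 12 → M, 101.8853/10 → 10 → K; chars MK.
Square: 6.5270/2 → 3, 1.8853/1 → 1; chars 31.
Subsquare: 0.5270/0.0833333 → 6 → g, 0.8853/0.0416667 → 21 → v; chars gv.

MK31gv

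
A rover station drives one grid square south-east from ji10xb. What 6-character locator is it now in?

Longitude subsquare x = 23; +1 → 24, wraps to 0 = a, carry into square.
Longitude square 1; +1 → 2.
Latitude subsquare b = 1; −1 → 0 = a.

JI20aa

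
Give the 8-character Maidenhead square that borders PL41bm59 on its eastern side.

Longitude extended square 5; +1 → 6.
The latitude characters are unchanged.

PL41bm69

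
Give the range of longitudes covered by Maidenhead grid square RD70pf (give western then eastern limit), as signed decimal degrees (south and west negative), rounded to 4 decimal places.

175.2500, 175.3333

Field R=17, D=3: +17·20° lon, +3·10° lat → SW at lon 160°, lat -60°.
Square 7, 0: +7·2° lon, +0·1° lat → SW at lon 174°, lat -60°.
Subsquare p=15, f=5: +15·0.0833333° lon, +5·0.0416667° lat → SW at lon 175.25°, lat -59.7917°.
Cell spans 0.0833333° lon × 0.0416667° lat.
west 175.2500, east 175.3333.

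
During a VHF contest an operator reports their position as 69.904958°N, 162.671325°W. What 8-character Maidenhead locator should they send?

AP89pv97

Add 180° to longitude and 90° to latitude: 17.32868, 159.90496.
Field (20°×10°, letters A–R): lon ⌊17.32868/20⌋ = 0 → A; lat ⌊159.90496/10⌋ = 15 → P.
Square (2°×1°, digits 0–9): lon ⌊17.32868/2⌋ = 8; lat ⌊9.90496/1⌋ = 9.
Subsquare (5′×2.5′, letters a–x): lon ⌊1.32868/0.0833333⌋ = 15 → p; lat ⌊0.90496/0.0416667⌋ = 21 → v.
Extended square (30″×15″, digits 0–9): lon ⌊0.07868/0.00833333⌋ = 9; lat ⌊0.02996/0.00416667⌋ = 7.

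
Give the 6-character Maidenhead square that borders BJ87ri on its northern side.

BJ87rj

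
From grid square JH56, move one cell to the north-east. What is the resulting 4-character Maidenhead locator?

JH67

Longitude square 5; +1 → 6.
Latitude square 6; +1 → 7.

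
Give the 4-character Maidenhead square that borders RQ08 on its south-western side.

QQ97

Longitude square 0; −1 → -1, wraps to 9, carry into field.
Longitude field R = 17; −1 → 16 = Q.
Latitude square 8; −1 → 7.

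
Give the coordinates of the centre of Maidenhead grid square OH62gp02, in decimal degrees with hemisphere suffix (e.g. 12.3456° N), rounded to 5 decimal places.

17.36458° S, 112.50417° E

Field O=14, H=7: +14·20° lon, +7·10° lat → SW at lon 100°, lat -20°.
Square 6, 2: +6·2° lon, +2·1° lat → SW at lon 112°, lat -18°.
Subsquare g=6, p=15: +6·0.0833333° lon, +15·0.0416667° lat → SW at lon 112.5°, lat -17.375°.
Extended square 0, 2: +0·0.00833333° lon, +2·0.00416667° lat → SW at lon 112.5°, lat -17.3667°.
Cell spans 0.00833333° lon × 0.00416667° lat. Centre is SW corner plus half of each.
latitude 17.36458° S, longitude 112.50417° E.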